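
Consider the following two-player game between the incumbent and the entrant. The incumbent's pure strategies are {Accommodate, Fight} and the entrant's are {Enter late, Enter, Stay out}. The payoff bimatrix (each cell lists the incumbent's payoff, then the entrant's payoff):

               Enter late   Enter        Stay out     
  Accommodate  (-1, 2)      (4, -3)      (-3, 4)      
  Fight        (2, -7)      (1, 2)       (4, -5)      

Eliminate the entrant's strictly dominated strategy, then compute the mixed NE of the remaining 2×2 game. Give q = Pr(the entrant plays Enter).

q = 7/10

The entrant's strategy Enter late is strictly dominated by Stay out: 4 > 2 and -5 > -7. Eliminate Enter late.
The incumbent's indifference between Accommodate and Fight determines the entrant's mixing probability q:
  the incumbent's payoff from Accommodate: q·4 + (1−q)·(-3) = 7q - 3
  the incumbent's payoff from Fight: q·1 + (1−q)·4 = -3q + 4
  7q - 3 = -3q + 4  ⇒  10q = 7  ⇒  q = 7/10.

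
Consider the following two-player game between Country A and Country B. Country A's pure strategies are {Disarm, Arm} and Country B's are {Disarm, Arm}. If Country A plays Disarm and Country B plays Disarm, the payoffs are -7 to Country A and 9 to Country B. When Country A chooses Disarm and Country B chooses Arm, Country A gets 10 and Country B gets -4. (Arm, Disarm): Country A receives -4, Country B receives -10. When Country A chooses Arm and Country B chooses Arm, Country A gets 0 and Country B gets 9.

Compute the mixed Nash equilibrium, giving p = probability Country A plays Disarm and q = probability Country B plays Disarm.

p = 19/32, q = 10/13

Country A's mix must leave Country B indifferent between Disarm and Arm.
  Country B's payoff to Disarm: p·9 + (1−p)·(-10) = 19p - 10
  Country B's payoff to Arm: p·(-4) + (1−p)·9 = -13p + 9
  19p - 10 = -13p + 9  ⇒  32p = 19  ⇒  p = 19/32.
Country A's indifference between Disarm and Arm determines Country B's mixing probability q:
  Country A's payoff from Disarm: q·(-7) + (1−q)·10 = -17q + 10
  Country A's payoff from Arm: q·(-4) + (1−q)·0 = -4q
  -17q + 10 = -4q  ⇒  -13q = -10  ⇒  q = 10/13.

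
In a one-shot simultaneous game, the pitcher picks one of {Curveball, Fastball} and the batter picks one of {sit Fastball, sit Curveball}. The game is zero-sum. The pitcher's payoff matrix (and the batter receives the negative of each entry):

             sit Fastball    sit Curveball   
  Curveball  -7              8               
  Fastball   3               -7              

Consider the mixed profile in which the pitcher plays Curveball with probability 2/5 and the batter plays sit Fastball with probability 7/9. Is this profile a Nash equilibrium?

Given the batter's mix q = 7/9, the pitcher's payoff from Curveball is -11/3 but from Fastball is 7/9. The pitcher strictly prefers Fastball, so the pitcher would not mix.
So the proposed profile is not a Nash equilibrium.

No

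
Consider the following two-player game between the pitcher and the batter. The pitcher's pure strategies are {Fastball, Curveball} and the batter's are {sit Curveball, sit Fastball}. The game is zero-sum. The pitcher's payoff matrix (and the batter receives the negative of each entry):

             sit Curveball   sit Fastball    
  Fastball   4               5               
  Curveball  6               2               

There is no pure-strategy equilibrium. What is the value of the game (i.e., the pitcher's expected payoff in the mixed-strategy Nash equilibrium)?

v = 22/5

In a mixed equilibrium the pitcher is indifferent between Fastball and Curveball; this condition fixes q.
  the pitcher's expected payoff from Fastball: q·4 + (1−q)·5 = -q + 5
  the pitcher's expected payoff from Curveball: q·6 + (1−q)·2 = 4q + 2
  -q + 5 = 4q + 2  ⇒  -5q = -3  ⇒  q = 3/5.
The value is the pitcher's expected payoff against this mix (using Fastball): (3/5)·4 + (2/5)·5 = 22/5.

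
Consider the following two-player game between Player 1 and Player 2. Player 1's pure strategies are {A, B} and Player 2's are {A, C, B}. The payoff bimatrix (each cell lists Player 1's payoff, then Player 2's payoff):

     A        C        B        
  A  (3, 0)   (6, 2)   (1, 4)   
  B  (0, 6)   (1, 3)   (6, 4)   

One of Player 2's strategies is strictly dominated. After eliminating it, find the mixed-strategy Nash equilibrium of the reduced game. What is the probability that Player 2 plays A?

q = 5/8

Player 2's strategy C is strictly dominated by B: 4 > 2 and 4 > 3. Eliminate C.
In a mixed equilibrium Player 1 is indifferent between A and B; this condition fixes q.
  Player 1's payoff to A: q·3 + (1−q)·1 = 2q + 1
  Player 1's payoff to B: q·0 + (1−q)·6 = -6q + 6
  2q + 1 = -6q + 6  ⇒  8q = 5  ⇒  q = 5/8.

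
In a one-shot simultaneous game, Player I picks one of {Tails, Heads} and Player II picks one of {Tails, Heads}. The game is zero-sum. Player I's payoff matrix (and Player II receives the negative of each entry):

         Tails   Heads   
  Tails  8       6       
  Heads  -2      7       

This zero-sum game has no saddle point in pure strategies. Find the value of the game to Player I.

v = 68/11

For Player I to be willing to mix, Player I must be indifferent between Tails and Heads, which pins down Player II's mix.
  Player I's payoff from Tails: q·8 + (1−q)·6 = 2q + 6
  Player I's payoff from Heads: q·(-2) + (1−q)·7 = -9q + 7
  2q + 6 = -9q + 7  ⇒  11q = 1  ⇒  q = 1/11.
The value is Player I's expected payoff against this mix (using Tails): (1/11)·8 + (10/11)·6 = 68/11.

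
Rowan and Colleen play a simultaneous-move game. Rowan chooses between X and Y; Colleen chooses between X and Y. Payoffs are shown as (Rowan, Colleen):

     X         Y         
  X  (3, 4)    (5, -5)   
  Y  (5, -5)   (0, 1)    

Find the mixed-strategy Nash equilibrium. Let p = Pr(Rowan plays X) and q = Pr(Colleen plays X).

Colleen's indifference between X and Y determines Rowan's mixing probability p:
  Colleen's expected payoff from X: p·4 + (1−p)·(-5) = 9p - 5
  Colleen's expected payoff from Y: p·(-5) + (1−p)·1 = -6p + 1
  9p - 5 = -6p + 1  ⇒  15p = 6  ⇒  p = 2/5.
In a mixed equilibrium Rowan is indifferent between X and Y; this condition fixes q.
  Rowan's expected payoff from X: q·3 + (1−q)·5 = -2q + 5
  Rowan's expected payoff from Y: q·5 + (1−q)·0 = 5q
  -2q + 5 = 5q  ⇒  -7q = -5  ⇒  q = 5/7.

p = 2/5, q = 5/7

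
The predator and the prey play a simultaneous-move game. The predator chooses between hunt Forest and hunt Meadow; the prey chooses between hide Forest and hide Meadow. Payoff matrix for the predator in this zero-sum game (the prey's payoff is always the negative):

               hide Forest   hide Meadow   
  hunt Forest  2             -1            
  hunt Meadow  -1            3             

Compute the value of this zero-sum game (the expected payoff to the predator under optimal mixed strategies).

For the predator to be willing to mix, the predator must be indifferent between hunt Forest and hunt Meadow, which pins down the prey's mix.
  the predator's payoff to hunt Forest: q·2 + (1−q)·(-1) = 3q - 1
  the predator's payoff to hunt Meadow: q·(-1) + (1−q)·3 = -4q + 3
  3q - 1 = -4q + 3  ⇒  7q = 4  ⇒  q = 4/7.
The value is the predator's expected payoff against this mix (using hunt Forest): (4/7)·2 + (3/7)·(-1) = 5/7.

v = 5/7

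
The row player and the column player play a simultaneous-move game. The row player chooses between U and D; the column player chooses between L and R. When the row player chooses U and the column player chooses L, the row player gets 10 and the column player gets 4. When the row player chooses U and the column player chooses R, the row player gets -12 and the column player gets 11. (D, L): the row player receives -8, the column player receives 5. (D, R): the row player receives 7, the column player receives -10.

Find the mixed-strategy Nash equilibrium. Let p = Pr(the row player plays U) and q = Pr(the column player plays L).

Set the column player's expected payoff from L equal to that from R:
  the column player's payoff to L: p·4 + (1−p)·5 = -p + 5
  the column player's payoff to R: p·11 + (1−p)·(-10) = 21p - 10
  -p + 5 = 21p - 10  ⇒  -22p = -15  ⇒  p = 15/22.
Set the row player's expected payoff from U equal to that from D:
  the row player's payoff from U: q·10 + (1−q)·(-12) = 22q - 12
  the row player's payoff from D: q·(-8) + (1−q)·7 = -15q + 7
  22q - 12 = -15q + 7  ⇒  37q = 19  ⇒  q = 19/37.

p = 15/22, q = 19/37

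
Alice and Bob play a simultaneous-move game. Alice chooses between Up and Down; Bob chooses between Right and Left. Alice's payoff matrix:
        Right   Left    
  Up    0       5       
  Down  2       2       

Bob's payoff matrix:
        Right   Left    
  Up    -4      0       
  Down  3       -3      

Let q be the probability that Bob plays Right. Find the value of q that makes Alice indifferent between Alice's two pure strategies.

Set Alice's expected payoff from Up equal to that from Down:
  Alice's payoff to Up: q·0 + (1−q)·5 = -5q + 5
  Alice's payoff to Down: q·2 + (1−q)·2 = 2
  -5q + 5 = 2  ⇒  -5q = -3  ⇒  q = 3/5.

q = 3/5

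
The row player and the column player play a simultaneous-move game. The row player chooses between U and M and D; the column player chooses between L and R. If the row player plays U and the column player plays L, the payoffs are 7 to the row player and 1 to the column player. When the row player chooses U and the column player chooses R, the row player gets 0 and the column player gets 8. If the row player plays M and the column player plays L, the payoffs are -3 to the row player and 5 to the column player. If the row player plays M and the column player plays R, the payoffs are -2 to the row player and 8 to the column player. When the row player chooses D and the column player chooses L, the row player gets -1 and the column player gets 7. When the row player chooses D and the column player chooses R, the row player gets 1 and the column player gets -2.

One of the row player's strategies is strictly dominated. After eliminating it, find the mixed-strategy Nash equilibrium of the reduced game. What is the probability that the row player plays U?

The row player's strategy M is strictly dominated by D: -1 > -3 and 1 > -2. Eliminate M.
The column player's indifference between L and R determines the row player's mixing probability p:
  the column player's expected payoff from L: p·1 + (1−p)·7 = -6p + 7
  the column player's expected payoff from R: p·8 + (1−p)·(-2) = 10p - 2
  -6p + 7 = 10p - 2  ⇒  -16p = -9  ⇒  p = 9/16.

p = 9/16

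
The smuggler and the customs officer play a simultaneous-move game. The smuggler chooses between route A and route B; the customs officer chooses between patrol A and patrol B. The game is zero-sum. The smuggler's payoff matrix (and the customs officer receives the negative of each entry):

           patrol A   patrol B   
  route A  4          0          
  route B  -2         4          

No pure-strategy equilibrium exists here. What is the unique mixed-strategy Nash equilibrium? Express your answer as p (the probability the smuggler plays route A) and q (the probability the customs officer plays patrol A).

p = 3/5, q = 2/5

The smuggler's mix must leave the customs officer indifferent between patrol A and patrol B.
  the customs officer's expected payoff from patrol A: p·(-4) + (1−p)·2 = -6p + 2
  the customs officer's expected payoff from patrol B: p·0 + (1−p)·(-4) = 4p - 4
  -6p + 2 = 4p - 4  ⇒  -10p = -6  ⇒  p = 3/5.
In a mixed equilibrium the smuggler is indifferent between route A and route B; this condition fixes q.
  the smuggler's expected payoff from route A: q·4 + (1−q)·0 = 4q
  the smuggler's expected payoff from route B: q·(-2) + (1−q)·4 = -6q + 4
  4q = -6q + 4  ⇒  10q = 4  ⇒  q = 2/5.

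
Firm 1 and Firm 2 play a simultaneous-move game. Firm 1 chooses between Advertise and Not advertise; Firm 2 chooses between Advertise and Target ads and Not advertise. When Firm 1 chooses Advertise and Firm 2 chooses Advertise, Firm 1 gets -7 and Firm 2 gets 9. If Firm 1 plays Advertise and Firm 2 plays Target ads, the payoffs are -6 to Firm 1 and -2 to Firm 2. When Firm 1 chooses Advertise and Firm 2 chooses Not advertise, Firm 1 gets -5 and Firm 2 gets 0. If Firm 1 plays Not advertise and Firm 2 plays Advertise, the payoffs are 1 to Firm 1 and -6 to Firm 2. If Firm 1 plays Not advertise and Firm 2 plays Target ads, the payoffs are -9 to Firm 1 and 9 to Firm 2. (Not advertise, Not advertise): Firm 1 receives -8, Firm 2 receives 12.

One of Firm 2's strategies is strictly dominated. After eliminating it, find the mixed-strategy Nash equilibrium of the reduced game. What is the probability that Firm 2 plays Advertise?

q = 3/11

Firm 2's strategy Target ads is strictly dominated by Not advertise: 0 > -2 and 12 > 9. Eliminate Target ads.
For Firm 1 to be willing to mix, Firm 1 must be indifferent between Advertise and Not advertise, which pins down Firm 2's mix.
  Firm 1's payoff from Advertise: q·(-7) + (1−q)·(-5) = -2q - 5
  Firm 1's payoff from Not advertise: q·1 + (1−q)·(-8) = 9q - 8
  -2q - 5 = 9q - 8  ⇒  -11q = -3  ⇒  q = 3/11.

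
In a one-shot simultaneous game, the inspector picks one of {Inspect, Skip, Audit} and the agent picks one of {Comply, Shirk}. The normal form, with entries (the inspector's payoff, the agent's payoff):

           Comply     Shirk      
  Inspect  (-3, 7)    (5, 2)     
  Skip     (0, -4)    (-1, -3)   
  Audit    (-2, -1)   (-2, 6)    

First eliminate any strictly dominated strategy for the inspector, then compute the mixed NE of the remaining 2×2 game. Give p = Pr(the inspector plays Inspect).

The inspector's strategy Audit is strictly dominated by Skip: 0 > -2 and -1 > -2. Eliminate Audit.
In a mixed equilibrium the agent is indifferent between Comply and Shirk; this condition fixes p.
  the agent's expected payoff from Comply: p·7 + (1−p)·(-4) = 11p - 4
  the agent's expected payoff from Shirk: p·2 + (1−p)·(-3) = 5p - 3
  11p - 4 = 5p - 3  ⇒  6p = 1  ⇒  p = 1/6.

p = 1/6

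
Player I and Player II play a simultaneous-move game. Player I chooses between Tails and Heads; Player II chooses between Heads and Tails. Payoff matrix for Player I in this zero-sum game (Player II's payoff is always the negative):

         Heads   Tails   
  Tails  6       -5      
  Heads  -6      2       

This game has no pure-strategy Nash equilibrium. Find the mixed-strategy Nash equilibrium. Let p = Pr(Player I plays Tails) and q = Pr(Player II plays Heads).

p = 8/19, q = 7/19

Player I's mix must leave Player II indifferent between Heads and Tails.
  Player II's payoff to Heads: p·(-6) + (1−p)·6 = -12p + 6
  Player II's payoff to Tails: p·5 + (1−p)·(-2) = 7p - 2
  -12p + 6 = 7p - 2  ⇒  -19p = -8  ⇒  p = 8/19.
Set Player I's expected payoff from Tails equal to that from Heads:
  Player I's expected payoff from Tails: q·6 + (1−q)·(-5) = 11q - 5
  Player I's expected payoff from Heads: q·(-6) + (1−q)·2 = -8q + 2
  11q - 5 = -8q + 2  ⇒  19q = 7  ⇒  q = 7/19.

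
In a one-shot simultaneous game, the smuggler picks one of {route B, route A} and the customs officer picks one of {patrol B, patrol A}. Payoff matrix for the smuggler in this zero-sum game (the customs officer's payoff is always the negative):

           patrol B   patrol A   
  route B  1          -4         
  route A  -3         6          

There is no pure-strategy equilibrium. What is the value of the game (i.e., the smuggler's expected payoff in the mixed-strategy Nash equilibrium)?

v = -3/7

In a mixed equilibrium the smuggler is indifferent between route B and route A; this condition fixes q.
  the smuggler's payoff to route B: q·1 + (1−q)·(-4) = 5q - 4
  the smuggler's payoff to route A: q·(-3) + (1−q)·6 = -9q + 6
  5q - 4 = -9q + 6  ⇒  14q = 10  ⇒  q = 5/7.
The value is the smuggler's expected payoff against this mix (using route B): (5/7)·1 + (2/7)·(-4) = -3/7.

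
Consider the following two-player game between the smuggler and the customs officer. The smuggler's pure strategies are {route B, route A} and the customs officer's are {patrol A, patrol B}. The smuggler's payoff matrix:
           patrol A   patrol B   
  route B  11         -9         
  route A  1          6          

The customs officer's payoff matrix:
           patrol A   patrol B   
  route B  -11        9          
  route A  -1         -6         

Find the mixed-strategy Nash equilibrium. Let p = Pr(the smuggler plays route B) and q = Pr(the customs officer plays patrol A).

p = 1/5, q = 3/5

For the customs officer to be willing to mix, the customs officer must be indifferent between patrol A and patrol B, which pins down the smuggler's mix.
  the customs officer's payoff to patrol A: p·(-11) + (1−p)·(-1) = -10p - 1
  the customs officer's payoff to patrol B: p·9 + (1−p)·(-6) = 15p - 6
  -10p - 1 = 15p - 6  ⇒  -25p = -5  ⇒  p = 1/5.
The smuggler's indifference between route B and route A determines the customs officer's mixing probability q:
  the smuggler's expected payoff from route B: q·11 + (1−q)·(-9) = 20q - 9
  the smuggler's expected payoff from route A: q·1 + (1−q)·6 = -5q + 6
  20q - 9 = -5q + 6  ⇒  25q = 15  ⇒  q = 3/5.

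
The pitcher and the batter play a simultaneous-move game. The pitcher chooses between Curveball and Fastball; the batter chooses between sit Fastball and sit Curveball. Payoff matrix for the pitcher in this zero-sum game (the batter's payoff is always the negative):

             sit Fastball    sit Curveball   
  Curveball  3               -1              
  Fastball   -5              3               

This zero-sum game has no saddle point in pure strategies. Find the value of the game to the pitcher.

v = 1/3

The batter's mix must leave the pitcher indifferent between Curveball and Fastball.
  the pitcher's payoff from Curveball: q·3 + (1−q)·(-1) = 4q - 1
  the pitcher's payoff from Fastball: q·(-5) + (1−q)·3 = -8q + 3
  4q - 1 = -8q + 3  ⇒  12q = 4  ⇒  q = 1/3.
The value is the pitcher's expected payoff against this mix (using Curveball): (1/3)·3 + (2/3)·(-1) = 1/3.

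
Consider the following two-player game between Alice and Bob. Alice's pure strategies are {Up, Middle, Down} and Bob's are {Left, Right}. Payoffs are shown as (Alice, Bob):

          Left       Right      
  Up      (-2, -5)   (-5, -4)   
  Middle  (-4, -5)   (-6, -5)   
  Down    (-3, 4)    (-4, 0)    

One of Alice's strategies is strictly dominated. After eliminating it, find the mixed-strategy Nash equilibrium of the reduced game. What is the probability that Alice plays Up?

p = 4/5

Alice's strategy Middle is strictly dominated by Up: -2 > -4 and -5 > -6. Eliminate Middle.
In a mixed equilibrium Bob is indifferent between Left and Right; this condition fixes p.
  Bob's payoff from Left: p·(-5) + (1−p)·4 = -9p + 4
  Bob's payoff from Right: p·(-4) + (1−p)·0 = -4p
  -9p + 4 = -4p  ⇒  -5p = -4  ⇒  p = 4/5.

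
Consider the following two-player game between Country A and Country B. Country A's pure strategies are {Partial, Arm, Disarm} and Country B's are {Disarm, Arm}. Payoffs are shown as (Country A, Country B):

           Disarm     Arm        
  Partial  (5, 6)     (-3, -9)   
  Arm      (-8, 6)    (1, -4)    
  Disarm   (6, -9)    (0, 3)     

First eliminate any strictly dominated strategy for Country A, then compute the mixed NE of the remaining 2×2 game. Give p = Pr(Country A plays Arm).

Country A's strategy Partial is strictly dominated by Disarm: 6 > 5 and 0 > -3. Eliminate Partial.
For Country B to be willing to mix, Country B must be indifferent between Disarm and Arm, which pins down Country A's mix.
  Country B's payoff from Disarm: p·6 + (1−p)·(-9) = 15p - 9
  Country B's payoff from Arm: p·(-4) + (1−p)·3 = -7p + 3
  15p - 9 = -7p + 3  ⇒  22p = 12  ⇒  p = 6/11.

p = 6/11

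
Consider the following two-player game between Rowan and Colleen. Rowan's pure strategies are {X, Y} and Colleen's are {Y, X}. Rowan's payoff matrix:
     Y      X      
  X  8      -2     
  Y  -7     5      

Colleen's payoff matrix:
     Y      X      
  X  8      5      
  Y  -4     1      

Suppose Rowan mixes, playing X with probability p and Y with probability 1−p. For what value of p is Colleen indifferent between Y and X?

p = 5/8

For Colleen to be willing to mix, Colleen must be indifferent between Y and X, which pins down Rowan's mix.
  Colleen's expected payoff from Y: p·8 + (1−p)·(-4) = 12p - 4
  Colleen's expected payoff from X: p·5 + (1−p)·1 = 4p + 1
  12p - 4 = 4p + 1  ⇒  8p = 5  ⇒  p = 5/8.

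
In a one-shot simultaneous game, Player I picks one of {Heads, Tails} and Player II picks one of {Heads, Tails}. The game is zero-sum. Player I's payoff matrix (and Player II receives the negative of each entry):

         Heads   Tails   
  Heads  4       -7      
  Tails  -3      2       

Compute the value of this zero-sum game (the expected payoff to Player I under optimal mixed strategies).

v = -13/16

Set Player I's expected payoff from Heads equal to that from Tails:
  Player I's expected payoff from Heads: q·4 + (1−q)·(-7) = 11q - 7
  Player I's expected payoff from Tails: q·(-3) + (1−q)·2 = -5q + 2
  11q - 7 = -5q + 2  ⇒  16q = 9  ⇒  q = 9/16.
The value is Player I's expected payoff against this mix (using Heads): (9/16)·4 + (7/16)·(-7) = -13/16.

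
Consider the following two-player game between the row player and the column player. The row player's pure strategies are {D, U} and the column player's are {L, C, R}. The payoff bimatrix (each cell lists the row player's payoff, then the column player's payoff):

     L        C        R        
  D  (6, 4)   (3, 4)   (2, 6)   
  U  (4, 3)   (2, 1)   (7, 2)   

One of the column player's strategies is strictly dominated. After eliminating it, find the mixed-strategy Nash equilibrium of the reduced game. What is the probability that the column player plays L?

q = 5/7

The column player's strategy C is strictly dominated by R: 6 > 4 and 2 > 1. Eliminate C.
The row player's indifference between D and U determines the column player's mixing probability q:
  the row player's expected payoff from D: q·6 + (1−q)·2 = 4q + 2
  the row player's expected payoff from U: q·4 + (1−q)·7 = -3q + 7
  4q + 2 = -3q + 7  ⇒  7q = 5  ⇒  q = 5/7.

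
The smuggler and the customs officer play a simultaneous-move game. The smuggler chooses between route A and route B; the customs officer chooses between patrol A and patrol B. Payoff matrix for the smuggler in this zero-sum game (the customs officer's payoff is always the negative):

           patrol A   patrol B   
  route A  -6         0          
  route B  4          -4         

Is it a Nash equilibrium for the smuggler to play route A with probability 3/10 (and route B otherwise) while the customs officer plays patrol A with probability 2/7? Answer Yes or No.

No

Given the smuggler's mix p = 3/10, the customs officer's payoff from patrol A is -1 but from patrol B is 14/5. The customs officer strictly prefers patrol B, so the customs officer would not mix.
So the proposed profile is not a Nash equilibrium.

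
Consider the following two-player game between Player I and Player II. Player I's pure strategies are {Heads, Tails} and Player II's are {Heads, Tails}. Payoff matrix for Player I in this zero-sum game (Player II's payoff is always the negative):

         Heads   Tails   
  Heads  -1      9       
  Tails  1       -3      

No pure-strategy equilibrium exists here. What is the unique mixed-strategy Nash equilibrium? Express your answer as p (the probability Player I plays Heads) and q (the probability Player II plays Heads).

p = 2/7, q = 6/7

Player I's mix must leave Player II indifferent between Heads and Tails.
  Player II's payoff from Heads: p·1 + (1−p)·(-1) = 2p - 1
  Player II's payoff from Tails: p·(-9) + (1−p)·3 = -12p + 3
  2p - 1 = -12p + 3  ⇒  14p = 4  ⇒  p = 2/7.
Player II's mix must leave Player I indifferent between Heads and Tails.
  Player I's payoff to Heads: q·(-1) + (1−q)·9 = -10q + 9
  Player I's payoff to Tails: q·1 + (1−q)·(-3) = 4q - 3
  -10q + 9 = 4q - 3  ⇒  -14q = -12  ⇒  q = 6/7.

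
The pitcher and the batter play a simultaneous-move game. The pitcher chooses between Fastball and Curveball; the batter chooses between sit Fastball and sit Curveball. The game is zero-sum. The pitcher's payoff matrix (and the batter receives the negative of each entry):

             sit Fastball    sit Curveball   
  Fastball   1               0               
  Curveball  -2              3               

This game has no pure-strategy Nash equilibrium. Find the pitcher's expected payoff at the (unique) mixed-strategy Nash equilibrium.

Set the pitcher's expected payoff from Fastball equal to that from Curveball:
  the pitcher's expected payoff from Fastball: q·1 + (1−q)·0 = q
  the pitcher's expected payoff from Curveball: q·(-2) + (1−q)·3 = -5q + 3
  q = -5q + 3  ⇒  6q = 3  ⇒  q = 1/2.
At equilibrium the pitcher is indifferent across rows, so the pitcher's payoff equals the payoff from Fastball: (1/2)·1 + (1/2)·0 = 1/2.

1/2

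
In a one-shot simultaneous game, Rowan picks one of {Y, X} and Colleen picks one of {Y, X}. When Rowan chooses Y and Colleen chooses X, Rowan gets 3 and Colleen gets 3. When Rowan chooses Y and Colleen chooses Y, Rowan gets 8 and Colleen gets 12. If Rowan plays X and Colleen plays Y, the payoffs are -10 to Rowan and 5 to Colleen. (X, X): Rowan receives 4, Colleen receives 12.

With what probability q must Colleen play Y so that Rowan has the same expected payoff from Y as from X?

q = 1/19

Colleen's mix must leave Rowan indifferent between Y and X.
  Rowan's payoff from Y: q·8 + (1−q)·3 = 5q + 3
  Rowan's payoff from X: q·(-10) + (1−q)·4 = -14q + 4
  5q + 3 = -14q + 4  ⇒  19q = 1  ⇒  q = 1/19.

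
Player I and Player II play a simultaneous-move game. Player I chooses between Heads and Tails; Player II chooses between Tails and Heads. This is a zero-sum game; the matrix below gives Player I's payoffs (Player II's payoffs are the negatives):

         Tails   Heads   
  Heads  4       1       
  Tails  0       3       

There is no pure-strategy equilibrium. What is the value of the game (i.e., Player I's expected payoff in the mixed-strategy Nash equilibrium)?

In a mixed equilibrium Player I is indifferent between Heads and Tails; this condition fixes q.
  Player I's payoff to Heads: q·4 + (1−q)·1 = 3q + 1
  Player I's payoff to Tails: q·0 + (1−q)·3 = -3q + 3
  3q + 1 = -3q + 3  ⇒  6q = 2  ⇒  q = 1/3.
The value is Player I's expected payoff against this mix (using Heads): (1/3)·4 + (2/3)·1 = 2.

v = 2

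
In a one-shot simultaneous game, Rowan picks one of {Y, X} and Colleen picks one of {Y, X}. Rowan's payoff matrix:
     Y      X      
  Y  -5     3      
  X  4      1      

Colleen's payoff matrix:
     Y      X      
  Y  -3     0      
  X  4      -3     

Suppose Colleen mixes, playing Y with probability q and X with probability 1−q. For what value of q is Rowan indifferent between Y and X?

q = 2/11

Set Rowan's expected payoff from Y equal to that from X:
  Rowan's payoff to Y: q·(-5) + (1−q)·3 = -8q + 3
  Rowan's payoff to X: q·4 + (1−q)·1 = 3q + 1
  -8q + 3 = 3q + 1  ⇒  -11q = -2  ⇒  q = 2/11.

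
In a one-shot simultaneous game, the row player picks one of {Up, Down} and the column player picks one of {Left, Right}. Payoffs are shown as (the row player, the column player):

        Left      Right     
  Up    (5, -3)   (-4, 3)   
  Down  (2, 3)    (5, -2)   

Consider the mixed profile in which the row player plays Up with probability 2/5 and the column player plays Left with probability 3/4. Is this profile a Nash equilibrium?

No

Given the row player's mix p = 2/5, the column player's payoff from Left is 3/5 but from Right is 0. The column player strictly prefers Left, so the column player would not mix.
So the proposed profile is not a Nash equilibrium.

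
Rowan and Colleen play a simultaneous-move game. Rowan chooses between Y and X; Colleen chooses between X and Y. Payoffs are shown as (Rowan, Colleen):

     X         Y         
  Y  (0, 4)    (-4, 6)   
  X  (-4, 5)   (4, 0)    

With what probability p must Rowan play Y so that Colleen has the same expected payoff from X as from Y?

p = 5/7

Colleen's indifference between X and Y determines Rowan's mixing probability p:
  Colleen's payoff to X: p·4 + (1−p)·5 = -p + 5
  Colleen's payoff to Y: p·6 + (1−p)·0 = 6p
  -p + 5 = 6p  ⇒  -7p = -5  ⇒  p = 5/7.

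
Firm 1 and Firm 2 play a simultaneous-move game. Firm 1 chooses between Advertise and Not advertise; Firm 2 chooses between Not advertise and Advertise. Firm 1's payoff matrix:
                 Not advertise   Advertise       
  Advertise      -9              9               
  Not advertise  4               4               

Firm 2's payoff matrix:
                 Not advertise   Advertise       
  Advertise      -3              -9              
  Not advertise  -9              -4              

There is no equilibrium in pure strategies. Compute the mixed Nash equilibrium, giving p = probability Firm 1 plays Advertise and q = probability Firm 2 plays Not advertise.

Set Firm 2's expected payoff from Not advertise equal to that from Advertise:
  Firm 2's payoff to Not advertise: p·(-3) + (1−p)·(-9) = 6p - 9
  Firm 2's payoff to Advertise: p·(-9) + (1−p)·(-4) = -5p - 4
  6p - 9 = -5p - 4  ⇒  11p = 5  ⇒  p = 5/11.
In a mixed equilibrium Firm 1 is indifferent between Advertise and Not advertise; this condition fixes q.
  Firm 1's payoff from Advertise: q·(-9) + (1−q)·9 = -18q + 9
  Firm 1's payoff from Not advertise: q·4 + (1−q)·4 = 4
  -18q + 9 = 4  ⇒  -18q = -5  ⇒  q = 5/18.

p = 5/11, q = 5/18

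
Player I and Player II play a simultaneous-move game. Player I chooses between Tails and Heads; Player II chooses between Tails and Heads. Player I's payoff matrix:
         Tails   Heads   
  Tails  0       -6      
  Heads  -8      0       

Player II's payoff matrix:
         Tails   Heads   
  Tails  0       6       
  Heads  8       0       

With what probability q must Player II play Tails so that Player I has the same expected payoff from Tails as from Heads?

Set Player I's expected payoff from Tails equal to that from Heads:
  Player I's payoff to Tails: q·0 + (1−q)·(-6) = 6q - 6
  Player I's payoff to Heads: q·(-8) + (1−q)·0 = -8q
  6q - 6 = -8q  ⇒  14q = 6  ⇒  q = 3/7.

q = 3/7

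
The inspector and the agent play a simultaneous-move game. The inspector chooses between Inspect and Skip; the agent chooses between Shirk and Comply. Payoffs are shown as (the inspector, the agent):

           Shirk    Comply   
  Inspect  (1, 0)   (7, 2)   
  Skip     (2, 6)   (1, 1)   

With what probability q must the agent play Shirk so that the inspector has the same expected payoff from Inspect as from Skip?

q = 6/7

For the inspector to be willing to mix, the inspector must be indifferent between Inspect and Skip, which pins down the agent's mix.
  the inspector's expected payoff from Inspect: q·1 + (1−q)·7 = -6q + 7
  the inspector's expected payoff from Skip: q·2 + (1−q)·1 = q + 1
  -6q + 7 = q + 1  ⇒  -7q = -6  ⇒  q = 6/7.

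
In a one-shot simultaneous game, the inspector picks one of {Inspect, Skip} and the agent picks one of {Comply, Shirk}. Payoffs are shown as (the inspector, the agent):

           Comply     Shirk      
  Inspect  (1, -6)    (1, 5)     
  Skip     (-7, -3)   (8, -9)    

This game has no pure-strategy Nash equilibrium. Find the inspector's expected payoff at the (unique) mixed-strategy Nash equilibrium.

1

Set the inspector's expected payoff from Inspect equal to that from Skip:
  the inspector's expected payoff from Inspect: q·1 + (1−q)·1 = 1
  the inspector's expected payoff from Skip: q·(-7) + (1−q)·8 = -15q + 8
  1 = -15q + 8  ⇒  15q = 7  ⇒  q = 7/15.
At equilibrium the inspector is indifferent across rows, so the inspector's payoff equals the payoff from Inspect: (7/15)·1 + (8/15)·1 = 1.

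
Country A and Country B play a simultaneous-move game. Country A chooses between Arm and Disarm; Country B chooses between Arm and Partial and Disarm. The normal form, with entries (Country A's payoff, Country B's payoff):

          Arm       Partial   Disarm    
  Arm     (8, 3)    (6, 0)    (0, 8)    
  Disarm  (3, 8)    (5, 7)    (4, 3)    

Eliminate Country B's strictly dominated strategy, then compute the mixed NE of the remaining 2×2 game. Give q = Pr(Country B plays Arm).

q = 4/9

Country B's strategy Partial is strictly dominated by Arm: 3 > 0 and 8 > 7. Eliminate Partial.
Country B's mix must leave Country A indifferent between Arm and Disarm.
  Country A's payoff to Arm: q·8 + (1−q)·0 = 8q
  Country A's payoff to Disarm: q·3 + (1−q)·4 = -q + 4
  8q = -q + 4  ⇒  9q = 4  ⇒  q = 4/9.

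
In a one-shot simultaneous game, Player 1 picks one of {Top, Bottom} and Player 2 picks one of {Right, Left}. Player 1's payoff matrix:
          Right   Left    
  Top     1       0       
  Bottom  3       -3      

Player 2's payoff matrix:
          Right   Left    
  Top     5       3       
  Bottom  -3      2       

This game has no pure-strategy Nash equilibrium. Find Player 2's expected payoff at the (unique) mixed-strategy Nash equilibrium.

Set Player 2's expected payoff from Right equal to that from Left:
  Player 2's expected payoff from Right: p·5 + (1−p)·(-3) = 8p - 3
  Player 2's expected payoff from Left: p·3 + (1−p)·2 = p + 2
  8p - 3 = p + 2  ⇒  7p = 5  ⇒  p = 5/7.
At equilibrium Player 2 is indifferent across columns, so Player 2's payoff equals the payoff from Right: (5/7)·5 + (2/7)·(-3) = 19/7.

19/7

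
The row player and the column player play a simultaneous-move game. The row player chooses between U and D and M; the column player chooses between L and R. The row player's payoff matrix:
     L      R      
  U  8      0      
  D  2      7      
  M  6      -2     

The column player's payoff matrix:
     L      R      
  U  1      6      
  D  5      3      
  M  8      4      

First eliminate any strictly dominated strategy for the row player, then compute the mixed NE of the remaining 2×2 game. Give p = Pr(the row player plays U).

p = 2/7

The row player's strategy M is strictly dominated by U: 8 > 6 and 0 > -2. Eliminate M.
The column player's indifference between L and R determines the row player's mixing probability p:
  the column player's payoff to L: p·1 + (1−p)·5 = -4p + 5
  the column player's payoff to R: p·6 + (1−p)·3 = 3p + 3
  -4p + 5 = 3p + 3  ⇒  -7p = -2  ⇒  p = 2/7.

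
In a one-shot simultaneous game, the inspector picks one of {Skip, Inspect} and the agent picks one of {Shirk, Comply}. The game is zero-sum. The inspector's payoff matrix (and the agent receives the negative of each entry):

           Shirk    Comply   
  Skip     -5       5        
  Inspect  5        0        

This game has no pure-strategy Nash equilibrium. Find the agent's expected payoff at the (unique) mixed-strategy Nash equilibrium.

-5/3

For the agent to be willing to mix, the agent must be indifferent between Shirk and Comply, which pins down the inspector's mix.
  the agent's payoff to Shirk: p·5 + (1−p)·(-5) = 10p - 5
  the agent's payoff to Comply: p·(-5) + (1−p)·0 = -5p
  10p - 5 = -5p  ⇒  15p = 5  ⇒  p = 1/3.
At equilibrium the agent is indifferent across columns, so the agent's payoff equals the payoff from Shirk: (1/3)·5 + (2/3)·(-5) = -5/3.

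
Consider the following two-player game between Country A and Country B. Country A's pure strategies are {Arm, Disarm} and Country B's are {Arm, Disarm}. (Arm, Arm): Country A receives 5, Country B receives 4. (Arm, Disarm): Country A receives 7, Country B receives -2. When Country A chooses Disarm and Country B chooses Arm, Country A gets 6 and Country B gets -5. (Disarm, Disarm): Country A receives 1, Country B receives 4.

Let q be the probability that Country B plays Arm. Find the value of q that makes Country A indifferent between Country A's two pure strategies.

For Country A to be willing to mix, Country A must be indifferent between Arm and Disarm, which pins down Country B's mix.
  Country A's expected payoff from Arm: q·5 + (1−q)·7 = -2q + 7
  Country A's expected payoff from Disarm: q·6 + (1−q)·1 = 5q + 1
  -2q + 7 = 5q + 1  ⇒  -7q = -6  ⇒  q = 6/7.

q = 6/7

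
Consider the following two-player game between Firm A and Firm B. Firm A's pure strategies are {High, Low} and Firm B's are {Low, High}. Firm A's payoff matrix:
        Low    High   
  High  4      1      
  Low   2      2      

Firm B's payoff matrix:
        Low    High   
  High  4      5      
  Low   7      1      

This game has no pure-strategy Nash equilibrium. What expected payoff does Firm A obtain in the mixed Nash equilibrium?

2

Firm B's mix must leave Firm A indifferent between High and Low.
  Firm A's payoff to High: q·4 + (1−q)·1 = 3q + 1
  Firm A's payoff to Low: q·2 + (1−q)·2 = 2
  3q + 1 = 2  ⇒  3q = 1  ⇒  q = 1/3.
At equilibrium Firm A is indifferent across rows, so Firm A's payoff equals the payoff from High: (1/3)·4 + (2/3)·1 = 2.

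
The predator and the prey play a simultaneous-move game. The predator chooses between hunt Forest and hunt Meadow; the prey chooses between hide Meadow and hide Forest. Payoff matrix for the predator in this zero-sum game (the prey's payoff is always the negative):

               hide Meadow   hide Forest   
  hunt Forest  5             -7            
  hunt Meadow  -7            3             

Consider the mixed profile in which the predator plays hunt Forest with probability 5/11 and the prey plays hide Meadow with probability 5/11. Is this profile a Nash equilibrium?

Yes

Check the prey's indifference given the predator's mix p = 5/11:
  payoff from hide Meadow = 17/11; payoff from hide Forest = 17/11 — equal.
Check the predator's indifference given the prey's mix q = 5/11:
  payoff from hunt Forest = -17/11; payoff from hunt Meadow = -17/11 — equal.
Both players are indifferent, so neither can profitably deviate.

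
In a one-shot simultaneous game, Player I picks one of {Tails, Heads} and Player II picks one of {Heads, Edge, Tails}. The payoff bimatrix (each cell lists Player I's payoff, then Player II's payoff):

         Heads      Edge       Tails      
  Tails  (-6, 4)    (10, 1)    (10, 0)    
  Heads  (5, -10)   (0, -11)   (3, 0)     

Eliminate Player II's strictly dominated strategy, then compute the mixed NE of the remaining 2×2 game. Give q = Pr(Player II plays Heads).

Player II's strategy Edge is strictly dominated by Heads: 4 > 1 and -10 > -11. Eliminate Edge.
Set Player I's expected payoff from Tails equal to that from Heads:
  Player I's payoff from Tails: q·(-6) + (1−q)·10 = -16q + 10
  Player I's payoff from Heads: q·5 + (1−q)·3 = 2q + 3
  -16q + 10 = 2q + 3  ⇒  -18q = -7  ⇒  q = 7/18.

q = 7/18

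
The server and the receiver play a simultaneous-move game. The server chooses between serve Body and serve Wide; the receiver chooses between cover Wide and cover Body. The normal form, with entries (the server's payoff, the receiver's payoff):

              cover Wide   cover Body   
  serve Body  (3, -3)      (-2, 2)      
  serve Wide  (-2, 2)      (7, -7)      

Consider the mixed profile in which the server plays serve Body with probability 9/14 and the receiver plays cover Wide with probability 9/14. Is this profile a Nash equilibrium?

Yes

Check the receiver's indifference given the server's mix p = 9/14:
  payoff from cover Wide = -17/14; payoff from cover Body = -17/14 — equal.
Check the server's indifference given the receiver's mix q = 9/14:
  payoff from serve Body = 17/14; payoff from serve Wide = 17/14 — equal.
Both players are indifferent, so neither can profitably deviate.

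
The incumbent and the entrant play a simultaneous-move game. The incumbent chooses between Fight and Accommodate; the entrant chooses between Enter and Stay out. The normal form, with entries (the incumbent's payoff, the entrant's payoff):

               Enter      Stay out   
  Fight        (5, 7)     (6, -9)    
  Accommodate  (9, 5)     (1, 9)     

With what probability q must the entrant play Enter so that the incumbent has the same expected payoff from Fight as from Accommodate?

q = 5/9

For the incumbent to be willing to mix, the incumbent must be indifferent between Fight and Accommodate, which pins down the entrant's mix.
  the incumbent's payoff from Fight: q·5 + (1−q)·6 = -q + 6
  the incumbent's payoff from Accommodate: q·9 + (1−q)·1 = 8q + 1
  -q + 6 = 8q + 1  ⇒  -9q = -5  ⇒  q = 5/9.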